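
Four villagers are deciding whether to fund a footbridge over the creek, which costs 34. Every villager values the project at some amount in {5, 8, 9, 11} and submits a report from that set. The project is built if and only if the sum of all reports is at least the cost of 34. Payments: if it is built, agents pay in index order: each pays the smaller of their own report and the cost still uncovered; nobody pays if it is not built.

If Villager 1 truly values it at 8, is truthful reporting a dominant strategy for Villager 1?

Consider the case where Villager 2 reports 8, Villager 3 reports 11 and Villager 4 reports 11.
Truthful report 8: project built, pays 8, utility 8 - 8 = 0.
Report 5 instead: project built, pays 5, utility 8 - 5 = 3.
Since 3 > 0, reporting 5 is strictly better here, so truthful reporting is not dominant.

No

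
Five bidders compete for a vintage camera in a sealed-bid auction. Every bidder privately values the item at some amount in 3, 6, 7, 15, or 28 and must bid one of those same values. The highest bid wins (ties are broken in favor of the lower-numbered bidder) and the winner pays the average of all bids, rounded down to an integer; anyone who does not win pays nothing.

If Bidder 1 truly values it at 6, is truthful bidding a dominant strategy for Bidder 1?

No

Consider the case where Bidder 2 bids 3, Bidder 3 bids 3, Bidder 4 bids 3 and Bidder 5 bids 7.
Truthful bid 6: loses, pays 0, utility 0.
Bid 7 instead: wins, pays 4, utility 6 - 4 = 2.
Since 2 > 0, bidding 7 is strictly better here, so truthful bidding is not dominant.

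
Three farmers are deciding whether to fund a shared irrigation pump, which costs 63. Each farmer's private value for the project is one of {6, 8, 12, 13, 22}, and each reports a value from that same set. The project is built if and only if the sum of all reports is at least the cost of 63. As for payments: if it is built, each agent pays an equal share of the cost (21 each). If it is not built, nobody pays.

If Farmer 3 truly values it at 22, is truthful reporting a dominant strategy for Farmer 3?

Check each profile of the others' reports and compare truth against every alternative report.
Others report (22, 22): truth gives 1, best alternative gives 0.
Others report (6, 6): truth gives 0, best alternative gives 0.
Others report (6, 8): truth gives 0, best alternative gives 0.
Others report (6, 12): truth gives 0, best alternative gives 0.
Others report (6, 13): truth gives 0, best alternative gives 0.
Others report (6, 22): truth gives 0, best alternative gives 0.
(Remaining 19 profiles checked similarly; truth is weakly best in each.)
In every case the truthful report is at least as good as any alternative, so it is a dominant strategy.

Yes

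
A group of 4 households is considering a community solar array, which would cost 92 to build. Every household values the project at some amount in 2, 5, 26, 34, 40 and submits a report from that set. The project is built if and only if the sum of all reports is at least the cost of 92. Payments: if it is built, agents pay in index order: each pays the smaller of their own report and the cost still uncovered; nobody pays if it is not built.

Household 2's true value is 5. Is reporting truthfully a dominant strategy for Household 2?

Consider the case where Household 1 reports 26, Household 3 reports 26 and Household 4 reports 40.
Truthful report 5: project built, pays 5, utility 5 - 5 = 0.
Report 2 instead: project built, pays 2, utility 5 - 2 = 3.
Since 3 > 0, reporting 2 is strictly better here, so truthful reporting is not dominant.

No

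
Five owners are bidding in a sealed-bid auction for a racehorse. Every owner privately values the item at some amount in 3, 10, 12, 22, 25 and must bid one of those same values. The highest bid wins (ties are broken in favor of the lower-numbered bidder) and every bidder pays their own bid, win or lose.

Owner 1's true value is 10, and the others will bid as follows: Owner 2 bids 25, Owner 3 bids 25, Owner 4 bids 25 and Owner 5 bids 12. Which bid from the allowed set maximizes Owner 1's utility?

3

Bid 3: loses but pays 3, utility -3.
Bid 10: loses but pays 10, utility -10.
Bid 12: loses but pays 12, utility -12.
Bid 22: loses but pays 22, utility -22.
Bid 25: wins, pays 25, utility 10 - 25 = -15.
The best choice is 3 with utility -3.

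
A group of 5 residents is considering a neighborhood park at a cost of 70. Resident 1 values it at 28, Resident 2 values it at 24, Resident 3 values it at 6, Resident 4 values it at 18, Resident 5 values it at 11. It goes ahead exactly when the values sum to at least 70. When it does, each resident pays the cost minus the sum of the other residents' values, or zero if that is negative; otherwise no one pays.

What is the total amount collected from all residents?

Total value 87 ≥ cost 70, so it is built.
Resident 1: others sum to 59; max(0, 70 - 59) = 11.
Resident 2: others sum to 63; max(0, 70 - 63) = 7.
Resident 3: others sum to 81; max(0, 70 - 81) = 0.
Resident 4: others sum to 69; max(0, 70 - 69) = 1.
Resident 5: others sum to 76; max(0, 70 - 76) = 0.
Total collected = 11 + 7 + 0 + 1 + 0 = 19.

19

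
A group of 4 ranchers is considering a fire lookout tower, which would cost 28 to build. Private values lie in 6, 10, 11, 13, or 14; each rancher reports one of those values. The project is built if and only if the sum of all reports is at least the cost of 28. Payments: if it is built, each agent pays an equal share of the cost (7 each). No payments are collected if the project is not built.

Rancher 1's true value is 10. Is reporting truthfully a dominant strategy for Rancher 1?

Check each profile of the others' reports and compare truth against every alternative report.
Others report (6, 6, 6): truth gives 3, best alternative gives 3.
Others report (6, 6, 10): truth gives 3, best alternative gives 3.
Others report (6, 6, 11): truth gives 3, best alternative gives 3.
Others report (6, 6, 13): truth gives 3, best alternative gives 3.
Others report (6, 6, 14): truth gives 3, best alternative gives 3.
Others report (6, 10, 6): truth gives 3, best alternative gives 3.
(Remaining 119 profiles checked similarly; truth is weakly best in each.)
In every case the truthful report is at least as good as any alternative, so it is a dominant strategy.

Yes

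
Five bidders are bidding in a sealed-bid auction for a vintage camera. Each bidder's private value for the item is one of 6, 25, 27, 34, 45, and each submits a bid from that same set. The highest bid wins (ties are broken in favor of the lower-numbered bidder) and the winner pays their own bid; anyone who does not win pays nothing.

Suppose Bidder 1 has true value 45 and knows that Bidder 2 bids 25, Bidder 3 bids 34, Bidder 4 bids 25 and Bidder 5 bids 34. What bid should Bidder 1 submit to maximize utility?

Bid 6: loses, pays 0, utility 0.
Bid 25: loses, pays 0, utility 0.
Bid 27: loses, pays 0, utility 0.
Bid 34: wins, pays 34, utility 45 - 34 = 11.
Bid 45: wins, pays 45, utility 45 - 45 = 0.
The best choice is 34 with utility 11.

34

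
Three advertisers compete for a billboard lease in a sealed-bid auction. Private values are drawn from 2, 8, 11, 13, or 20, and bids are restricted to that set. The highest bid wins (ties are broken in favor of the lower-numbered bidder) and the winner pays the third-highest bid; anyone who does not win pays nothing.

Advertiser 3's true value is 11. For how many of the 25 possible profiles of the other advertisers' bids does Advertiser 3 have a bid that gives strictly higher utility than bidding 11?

Others bid (2, 11): truth gives 0; bid 13 gives 9 > 0. Violating.
Others bid (2, 13): truth gives 0; bid 20 gives 9 > 0. Violating.
Others bid (8, 11): truth gives 0; bid 13 gives 3 > 0. Violating.
Others bid (8, 13): truth gives 0; bid 20 gives 3 > 0. Violating.
Others bid (2, 2): truth gives 9; no alternative beats it.
Others bid (2, 8): truth gives 9; no alternative beats it.
(Checking all 25 profiles: 8 have a profitable deviation, 17 do not.)

8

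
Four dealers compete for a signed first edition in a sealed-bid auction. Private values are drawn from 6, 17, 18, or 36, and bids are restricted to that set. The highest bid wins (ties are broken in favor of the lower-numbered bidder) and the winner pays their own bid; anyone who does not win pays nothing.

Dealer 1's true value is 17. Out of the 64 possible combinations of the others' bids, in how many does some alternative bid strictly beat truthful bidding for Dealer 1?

1

Others bid (6, 6, 6): truth gives 0; bid 6 gives 11 > 0. Violating.
Others bid (6, 6, 17): truth gives 0; no alternative beats it.
Others bid (6, 6, 18): truth gives 0; no alternative beats it.
(Checking all 64 profiles: 1 has a profitable deviation, 63 do not.)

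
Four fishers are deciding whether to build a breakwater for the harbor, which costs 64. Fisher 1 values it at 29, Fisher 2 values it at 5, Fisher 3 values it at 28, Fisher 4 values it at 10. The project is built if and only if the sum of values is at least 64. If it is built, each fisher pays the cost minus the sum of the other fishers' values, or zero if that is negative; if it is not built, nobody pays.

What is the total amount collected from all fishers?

Total value 72 ≥ cost 64, so it is built.
Fisher 1: others sum to 43; max(0, 64 - 43) = 21.
Fisher 2: others sum to 67; max(0, 64 - 67) = 0.
Fisher 3: others sum to 44; max(0, 64 - 44) = 20.
Fisher 4: others sum to 62; max(0, 64 - 62) = 2.
Total collected = 21 + 0 + 20 + 2 = 43.

43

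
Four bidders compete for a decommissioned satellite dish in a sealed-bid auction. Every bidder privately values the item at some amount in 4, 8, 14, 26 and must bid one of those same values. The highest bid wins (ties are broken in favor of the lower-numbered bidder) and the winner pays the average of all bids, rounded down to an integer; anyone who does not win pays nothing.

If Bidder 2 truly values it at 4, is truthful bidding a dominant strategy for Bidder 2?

Yes

Check each profile of the others' bids and compare truth against every alternative bid.
Others bid (4, 8, 8): truth gives 0, best alternative gives -3.
Others bid (4, 4, 8): truth gives 0, best alternative gives -2.
Others bid (4, 8, 4): truth gives 0, best alternative gives -2.
Others bid (4, 4, 4): truth gives 0, best alternative gives -1.
Others bid (4, 4, 14): truth gives 0, best alternative gives 0.
Others bid (4, 4, 26): truth gives 0, best alternative gives 0.
(Remaining 58 profiles checked similarly; truth is weakly best in each.)
In every case the truthful bid is at least as good as any alternative, so it is a dominant strategy.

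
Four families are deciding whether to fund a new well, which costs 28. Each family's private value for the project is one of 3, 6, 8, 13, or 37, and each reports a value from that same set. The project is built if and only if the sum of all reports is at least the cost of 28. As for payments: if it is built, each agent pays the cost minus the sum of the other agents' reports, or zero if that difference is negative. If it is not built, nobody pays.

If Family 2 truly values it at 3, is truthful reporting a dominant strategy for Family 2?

Yes

Check each profile of the others' reports and compare truth against every alternative report.
Others report (3, 6, 13): truth gives 0, best alternative gives -3.
Others report (3, 13, 6): truth gives 0, best alternative gives -3.
Others report (6, 3, 13): truth gives 0, best alternative gives -3.
Others report (6, 8, 8): truth gives 0, best alternative gives -3.
Others report (6, 13, 3): truth gives 0, best alternative gives -3.
Others report (8, 6, 8): truth gives 0, best alternative gives -3.
(Remaining 119 profiles checked similarly; truth is weakly best in each.)
In every case the truthful report is at least as good as any alternative, so it is a dominant strategy.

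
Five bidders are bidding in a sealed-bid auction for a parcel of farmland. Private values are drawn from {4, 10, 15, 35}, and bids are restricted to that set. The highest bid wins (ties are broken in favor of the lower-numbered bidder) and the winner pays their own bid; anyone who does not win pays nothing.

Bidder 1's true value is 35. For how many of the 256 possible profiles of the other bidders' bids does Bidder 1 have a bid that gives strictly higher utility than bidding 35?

Others bid (4, 4, 4, 4): truth gives 0; bid 4 gives 31 > 0. Violating.
Others bid (4, 4, 4, 10): truth gives 0; bid 10 gives 25 > 0. Violating.
Others bid (4, 4, 4, 15): truth gives 0; bid 15 gives 20 > 0. Violating.
Others bid (4, 4, 10, 4): truth gives 0; bid 10 gives 25 > 0. Violating.
Others bid (4, 4, 4, 35): truth gives 0; no alternative beats it.
Others bid (4, 4, 10, 35): truth gives 0; no alternative beats it.
(Checking all 256 profiles: 81 have a profitable deviation, 175 do not.)

81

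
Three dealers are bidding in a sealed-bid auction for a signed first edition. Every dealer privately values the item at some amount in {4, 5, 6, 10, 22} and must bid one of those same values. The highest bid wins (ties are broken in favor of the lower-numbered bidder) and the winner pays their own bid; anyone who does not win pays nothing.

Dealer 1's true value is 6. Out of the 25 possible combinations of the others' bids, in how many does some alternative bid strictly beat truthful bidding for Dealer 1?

Others bid (4, 4): truth gives 0; bid 4 gives 2 > 0. Violating.
Others bid (4, 5): truth gives 0; bid 5 gives 1 > 0. Violating.
Others bid (5, 4): truth gives 0; bid 5 gives 1 > 0. Violating.
Others bid (5, 5): truth gives 0; bid 5 gives 1 > 0. Violating.
Others bid (4, 6): truth gives 0; no alternative beats it.
Others bid (4, 10): truth gives 0; no alternative beats it.
(Checking all 25 profiles: 4 have a profitable deviation, 21 do not.)

4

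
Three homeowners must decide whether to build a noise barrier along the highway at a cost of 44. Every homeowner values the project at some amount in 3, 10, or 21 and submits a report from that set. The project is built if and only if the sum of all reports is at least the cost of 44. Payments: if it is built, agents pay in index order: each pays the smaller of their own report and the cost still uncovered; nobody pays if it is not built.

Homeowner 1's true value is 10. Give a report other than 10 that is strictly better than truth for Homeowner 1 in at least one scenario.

3

Suppose Homeowner 2 reports 21 and Homeowner 3 reports 21.
Report 10: project built, pays 10, utility 10 - 10 = 0.
Report 3: project built, pays 3, utility 10 - 3 = 7.
So reporting 3 beats truth here (7 > 0).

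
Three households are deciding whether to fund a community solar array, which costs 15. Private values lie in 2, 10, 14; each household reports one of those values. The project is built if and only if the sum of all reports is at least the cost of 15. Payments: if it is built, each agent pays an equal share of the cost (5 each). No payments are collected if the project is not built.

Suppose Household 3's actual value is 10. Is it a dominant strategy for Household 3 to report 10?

No

Consider the case where Household 1 reports 2 and Household 2 reports 2.
Truthful report 10: project not built, utility 0.
Report 14 instead: project built, pays 5, utility 10 - 5 = 5.
Since 5 > 0, reporting 14 is strictly better here, so truthful reporting is not dominant.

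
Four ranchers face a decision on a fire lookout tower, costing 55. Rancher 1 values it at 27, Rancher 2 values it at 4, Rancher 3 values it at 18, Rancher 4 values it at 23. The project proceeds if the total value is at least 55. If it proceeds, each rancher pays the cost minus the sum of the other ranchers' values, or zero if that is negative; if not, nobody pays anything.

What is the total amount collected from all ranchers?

Total value 72 ≥ cost 55, so it is built.
Rancher 1: others sum to 45; max(0, 55 - 45) = 10.
Rancher 2: others sum to 68; max(0, 55 - 68) = 0.
Rancher 3: others sum to 54; max(0, 55 - 54) = 1.
Rancher 4: others sum to 49; max(0, 55 - 49) = 6.
Total collected = 10 + 0 + 1 + 6 = 17.

17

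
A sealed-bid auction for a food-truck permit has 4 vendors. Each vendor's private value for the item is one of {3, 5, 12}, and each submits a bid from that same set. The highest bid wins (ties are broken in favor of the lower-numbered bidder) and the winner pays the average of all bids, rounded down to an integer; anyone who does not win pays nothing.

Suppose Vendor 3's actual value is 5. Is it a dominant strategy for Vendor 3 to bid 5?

Check each profile of the others' bids and compare truth against every alternative bid.
Others bid (3, 3, 3): truth gives 2, best alternative gives 0.
Others bid (3, 3, 5): truth gives 1, best alternative gives 0.
Others bid (3, 3, 12): truth gives 0, best alternative gives 0.
Others bid (3, 5, 3): truth gives 0, best alternative gives 0.
Others bid (3, 5, 5): truth gives 0, best alternative gives 0.
Others bid (3, 5, 12): truth gives 0, best alternative gives 0.
(Remaining 21 profiles checked similarly; truth is weakly best in each.)
In every case the truthful bid is at least as good as any alternative, so it is a dominant strategy.

Yes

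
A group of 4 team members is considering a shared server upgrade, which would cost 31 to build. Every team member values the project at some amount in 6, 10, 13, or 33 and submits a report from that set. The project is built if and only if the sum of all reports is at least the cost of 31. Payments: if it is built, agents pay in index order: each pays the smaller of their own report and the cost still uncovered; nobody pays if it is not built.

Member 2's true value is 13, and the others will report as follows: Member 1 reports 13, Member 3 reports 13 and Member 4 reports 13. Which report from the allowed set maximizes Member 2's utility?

Report 6: project built, pays 6, utility 13 - 6 = 7.
Report 10: project built, pays 10, utility 13 - 10 = 3.
Report 13: project built, pays 13, utility 13 - 13 = 0.
Report 33: project built, pays 18, utility 13 - 18 = -5.
The best choice is 6 with utility 7.

6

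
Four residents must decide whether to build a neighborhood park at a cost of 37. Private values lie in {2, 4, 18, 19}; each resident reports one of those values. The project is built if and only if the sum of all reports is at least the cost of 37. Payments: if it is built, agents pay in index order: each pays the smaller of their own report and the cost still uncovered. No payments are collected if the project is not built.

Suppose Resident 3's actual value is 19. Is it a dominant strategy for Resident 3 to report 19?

Consider the case where Resident 1 reports 2, Resident 2 reports 2 and Resident 4 reports 18.
Truthful report 19: project built, pays 19, utility 19 - 19 = 0.
Report 18 instead: project built, pays 18, utility 19 - 18 = 1.
Since 1 > 0, reporting 18 is strictly better here, so truthful reporting is not dominant.

No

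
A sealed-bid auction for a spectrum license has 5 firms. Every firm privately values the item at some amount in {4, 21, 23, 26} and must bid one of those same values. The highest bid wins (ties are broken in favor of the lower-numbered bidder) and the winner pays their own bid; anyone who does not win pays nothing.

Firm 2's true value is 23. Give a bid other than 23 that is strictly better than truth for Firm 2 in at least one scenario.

21

Suppose Firm 1 bids 4, Firm 3 bids 4, Firm 4 bids 4 and Firm 5 bids 4.
Bid 23: wins, pays 23, utility 23 - 23 = 0.
Bid 21: wins, pays 21, utility 23 - 21 = 2.
So bidding 21 beats truth here (2 > 0).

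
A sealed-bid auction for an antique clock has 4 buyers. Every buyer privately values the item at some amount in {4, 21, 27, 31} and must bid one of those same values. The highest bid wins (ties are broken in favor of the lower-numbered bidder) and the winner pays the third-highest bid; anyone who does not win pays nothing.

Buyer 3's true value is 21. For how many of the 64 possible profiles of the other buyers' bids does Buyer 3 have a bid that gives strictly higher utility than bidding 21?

Others bid (4, 4, 27): truth gives 0; bid 27 gives 17 > 0. Violating.
Others bid (4, 4, 31): truth gives 0; bid 31 gives 17 > 0. Violating.
Others bid (4, 21, 4): truth gives 0; bid 27 gives 17 > 0. Violating.
Others bid (4, 27, 4): truth gives 0; bid 31 gives 17 > 0. Violating.
Others bid (4, 4, 4): truth gives 17; no alternative beats it.
Others bid (4, 4, 21): truth gives 17; no alternative beats it.
(Checking all 64 profiles: 6 have a profitable deviation, 58 do not.)

6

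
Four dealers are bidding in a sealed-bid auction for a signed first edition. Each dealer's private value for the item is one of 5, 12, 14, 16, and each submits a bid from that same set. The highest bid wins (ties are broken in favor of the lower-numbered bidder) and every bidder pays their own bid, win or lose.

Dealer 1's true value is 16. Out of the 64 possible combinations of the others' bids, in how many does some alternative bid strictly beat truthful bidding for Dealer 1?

27

Others bid (5, 5, 5): truth gives 0; bid 5 gives 11 > 0. Violating.
Others bid (5, 5, 12): truth gives 0; bid 12 gives 4 > 0. Violating.
Others bid (5, 5, 14): truth gives 0; bid 14 gives 2 > 0. Violating.
Others bid (5, 12, 5): truth gives 0; bid 12 gives 4 > 0. Violating.
Others bid (5, 5, 16): truth gives 0; no alternative beats it.
Others bid (5, 12, 16): truth gives 0; no alternative beats it.
(Checking all 64 profiles: 27 have a profitable deviation, 37 do not.)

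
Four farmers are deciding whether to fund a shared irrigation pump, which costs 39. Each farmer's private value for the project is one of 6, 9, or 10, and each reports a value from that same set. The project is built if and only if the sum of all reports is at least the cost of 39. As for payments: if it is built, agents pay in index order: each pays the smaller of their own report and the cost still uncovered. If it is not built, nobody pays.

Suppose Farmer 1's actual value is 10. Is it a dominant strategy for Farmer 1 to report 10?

No

Consider the case where Farmer 2 reports 10, Farmer 3 reports 10 and Farmer 4 reports 10.
Truthful report 10: project built, pays 10, utility 10 - 10 = 0.
Report 9 instead: project built, pays 9, utility 10 - 9 = 1.
Since 1 > 0, reporting 9 is strictly better here, so truthful reporting is not dominant.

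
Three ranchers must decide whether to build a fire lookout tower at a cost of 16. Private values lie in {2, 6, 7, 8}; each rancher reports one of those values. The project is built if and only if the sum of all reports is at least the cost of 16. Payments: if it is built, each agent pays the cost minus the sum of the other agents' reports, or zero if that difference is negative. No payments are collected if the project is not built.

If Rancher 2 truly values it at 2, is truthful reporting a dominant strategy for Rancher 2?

Check each profile of the others' reports and compare truth against every alternative report.
Others report (2, 8): truth gives 0, best alternative gives -4.
Others report (8, 2): truth gives 0, best alternative gives -4.
Others report (6, 6): truth gives 0, best alternative gives -2.
Others report (6, 7): truth gives 0, best alternative gives -1.
Others report (7, 6): truth gives 0, best alternative gives -1.
Others report (8, 8): truth gives 2, best alternative gives 2.
(Remaining 10 profiles checked similarly; truth is weakly best in each.)
In every case the truthful report is at least as good as any alternative, so it is a dominant strategy.

Yes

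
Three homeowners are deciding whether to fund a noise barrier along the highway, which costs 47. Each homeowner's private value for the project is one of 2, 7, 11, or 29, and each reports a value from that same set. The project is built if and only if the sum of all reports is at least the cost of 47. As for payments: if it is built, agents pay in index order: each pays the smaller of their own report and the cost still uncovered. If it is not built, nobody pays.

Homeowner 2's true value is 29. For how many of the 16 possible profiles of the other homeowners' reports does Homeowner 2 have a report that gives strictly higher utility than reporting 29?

Others report (7, 29): truth gives 0; report 11 gives 18 > 0. Violating.
Others report (11, 29): truth gives 0; report 7 gives 22 > 0. Violating.
Others report (29, 7): truth gives 11; report 11 gives 18 > 11. Violating.
Others report (29, 11): truth gives 11; report 7 gives 22 > 11. Violating.
Others report (2, 2): truth gives 0; no alternative beats it.
Others report (2, 7): truth gives 0; no alternative beats it.
(Checking all 16 profiles: 5 have a profitable deviation, 11 do not.)

5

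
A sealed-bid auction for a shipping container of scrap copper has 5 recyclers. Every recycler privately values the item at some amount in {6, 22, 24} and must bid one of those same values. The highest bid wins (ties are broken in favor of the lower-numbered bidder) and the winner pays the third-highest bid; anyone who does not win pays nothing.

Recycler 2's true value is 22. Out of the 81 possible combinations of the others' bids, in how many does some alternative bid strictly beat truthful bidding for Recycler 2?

Others bid (6, 6, 6, 24): truth gives 0; bid 24 gives 16 > 0. Violating.
Others bid (6, 6, 24, 6): truth gives 0; bid 24 gives 16 > 0. Violating.
Others bid (6, 24, 6, 6): truth gives 0; bid 24 gives 16 > 0. Violating.
Others bid (22, 6, 6, 6): truth gives 0; bid 24 gives 16 > 0. Violating.
Others bid (6, 6, 6, 6): truth gives 16; no alternative beats it.
Others bid (6, 6, 6, 22): truth gives 16; no alternative beats it.
(Checking all 81 profiles: 4 have a profitable deviation, 77 do not.)

4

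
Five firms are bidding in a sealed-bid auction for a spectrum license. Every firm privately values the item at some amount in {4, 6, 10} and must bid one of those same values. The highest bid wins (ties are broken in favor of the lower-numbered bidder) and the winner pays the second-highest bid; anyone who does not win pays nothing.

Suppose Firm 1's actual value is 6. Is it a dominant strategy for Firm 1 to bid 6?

Check each profile of the others' bids and compare truth against every alternative bid.
Others bid (4, 4, 4, 4): truth gives 2, best alternative gives 2.
Others bid (4, 4, 4, 6): truth gives 0, best alternative gives 0.
Others bid (4, 4, 4, 10): truth gives 0, best alternative gives 0.
Others bid (4, 4, 6, 4): truth gives 0, best alternative gives 0.
Others bid (4, 4, 6, 6): truth gives 0, best alternative gives 0.
Others bid (4, 4, 6, 10): truth gives 0, best alternative gives 0.
(Remaining 75 profiles checked similarly; truth is weakly best in each.)
In every case the truthful bid is at least as good as any alternative, so it is a dominant strategy.

Yes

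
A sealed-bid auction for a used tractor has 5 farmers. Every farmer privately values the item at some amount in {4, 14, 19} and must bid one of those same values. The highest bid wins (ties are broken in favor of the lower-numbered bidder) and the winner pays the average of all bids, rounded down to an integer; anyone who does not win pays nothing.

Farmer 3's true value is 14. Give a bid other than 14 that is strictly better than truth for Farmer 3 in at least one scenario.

Suppose Farmer 1 bids 4, Farmer 2 bids 4, Farmer 4 bids 4 and Farmer 5 bids 19.
Bid 14: loses, pays 0, utility 0.
Bid 19: wins, pays 10, utility 14 - 10 = 4.
So bidding 19 beats truth here (4 > 0).

19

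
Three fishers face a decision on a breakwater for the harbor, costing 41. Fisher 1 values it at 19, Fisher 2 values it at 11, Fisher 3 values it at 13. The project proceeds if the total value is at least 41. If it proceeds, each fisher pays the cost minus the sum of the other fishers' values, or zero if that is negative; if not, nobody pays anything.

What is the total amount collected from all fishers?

Total value 43 ≥ cost 41, so it is built.
Fisher 1: others sum to 24; max(0, 41 - 24) = 17.
Fisher 2: others sum to 32; max(0, 41 - 32) = 9.
Fisher 3: others sum to 30; max(0, 41 - 30) = 11.
Total collected = 17 + 9 + 11 = 37.

37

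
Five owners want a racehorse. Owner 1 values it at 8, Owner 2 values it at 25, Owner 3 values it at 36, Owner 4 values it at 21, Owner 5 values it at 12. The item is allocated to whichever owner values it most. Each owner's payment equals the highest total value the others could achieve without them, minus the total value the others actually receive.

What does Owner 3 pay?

Owner 3 has the highest value and receives the item.
Without Owner 3, the item would go to the next-highest value, 25, so the others could achieve 25.
With Owner 3 present and winning, the others receive nothing, so their total is 0.
Payment = 25 - 0 = 25.

25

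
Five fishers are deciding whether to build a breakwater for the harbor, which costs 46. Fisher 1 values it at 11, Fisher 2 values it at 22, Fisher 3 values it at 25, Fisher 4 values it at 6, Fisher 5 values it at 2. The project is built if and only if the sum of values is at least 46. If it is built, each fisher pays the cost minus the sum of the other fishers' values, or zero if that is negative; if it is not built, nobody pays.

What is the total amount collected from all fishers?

Total value 66 ≥ cost 46, so it is built.
Fisher 1: others sum to 55; max(0, 46 - 55) = 0.
Fisher 2: others sum to 44; max(0, 46 - 44) = 2.
Fisher 3: others sum to 41; max(0, 46 - 41) = 5.
Fisher 4: others sum to 60; max(0, 46 - 60) = 0.
Fisher 5: others sum to 64; max(0, 46 - 64) = 0.
Total collected = 0 + 2 + 5 + 0 + 0 = 7.

7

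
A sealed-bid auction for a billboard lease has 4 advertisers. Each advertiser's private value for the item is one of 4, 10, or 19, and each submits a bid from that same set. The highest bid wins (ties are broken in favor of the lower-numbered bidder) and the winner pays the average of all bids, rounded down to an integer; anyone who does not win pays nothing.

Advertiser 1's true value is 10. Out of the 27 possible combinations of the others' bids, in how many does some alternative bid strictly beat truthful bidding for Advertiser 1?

Others bid (4, 4, 4): truth gives 5; bid 4 gives 6 > 5. Violating.
Others bid (4, 4, 10): truth gives 3; no alternative beats it.
Others bid (4, 4, 19): truth gives 0; no alternative beats it.
(Checking all 27 profiles: 1 has a profitable deviation, 26 do not.)

1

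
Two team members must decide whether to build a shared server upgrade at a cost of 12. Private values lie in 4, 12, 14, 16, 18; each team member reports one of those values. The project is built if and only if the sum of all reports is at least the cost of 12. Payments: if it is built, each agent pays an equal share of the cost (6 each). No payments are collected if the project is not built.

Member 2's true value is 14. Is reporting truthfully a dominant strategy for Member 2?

Yes

Check each profile of the others' reports and compare truth against every alternative report.
Others report (4): truth gives 8, best alternative gives 8.
Others report (12): truth gives 8, best alternative gives 8.
Others report (14): truth gives 8, best alternative gives 8.
Others report (16): truth gives 8, best alternative gives 8.
Others report (18): truth gives 8, best alternative gives 8.
In every case the truthful report is at least as good as any alternative, so it is a dominant strategy.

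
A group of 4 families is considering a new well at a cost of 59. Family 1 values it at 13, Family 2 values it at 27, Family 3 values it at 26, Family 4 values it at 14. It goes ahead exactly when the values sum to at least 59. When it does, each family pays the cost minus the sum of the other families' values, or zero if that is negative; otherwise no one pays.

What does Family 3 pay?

5

Total value 80 ≥ cost 59, so the project is built.
The other families' values sum to 54.
Cost minus that sum is 59 - 54 = 5.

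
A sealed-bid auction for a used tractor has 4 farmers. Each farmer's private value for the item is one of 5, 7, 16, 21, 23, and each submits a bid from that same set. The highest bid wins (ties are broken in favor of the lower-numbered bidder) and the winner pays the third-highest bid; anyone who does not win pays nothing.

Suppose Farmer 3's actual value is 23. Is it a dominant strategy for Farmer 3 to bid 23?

Check each profile of the others' bids and compare truth against every alternative bid.
Others bid (5, 5, 23): truth gives 18, best alternative gives 0.
Others bid (5, 21, 5): truth gives 18, best alternative gives 0.
Others bid (21, 5, 5): truth gives 18, best alternative gives 0.
Others bid (5, 7, 23): truth gives 16, best alternative gives 0.
Others bid (5, 21, 7): truth gives 16, best alternative gives 0.
Others bid (7, 5, 23): truth gives 16, best alternative gives 0.
(Remaining 119 profiles checked similarly; truth is weakly best in each.)
In every case the truthful bid is at least as good as any alternative, so it is a dominant strategy.

Yes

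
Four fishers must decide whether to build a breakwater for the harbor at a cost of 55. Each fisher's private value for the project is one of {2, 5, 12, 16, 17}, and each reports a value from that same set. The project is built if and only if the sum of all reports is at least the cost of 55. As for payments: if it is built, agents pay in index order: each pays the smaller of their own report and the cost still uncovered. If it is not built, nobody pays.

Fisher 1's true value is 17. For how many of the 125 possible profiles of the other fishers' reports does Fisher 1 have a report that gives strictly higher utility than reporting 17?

Others report (5, 17, 17): truth gives 0; report 16 gives 1 > 0. Violating.
Others report (12, 12, 16): truth gives 0; report 16 gives 1 > 0. Violating.
Others report (12, 12, 17): truth gives 0; report 16 gives 1 > 0. Violating.
Others report (12, 16, 12): truth gives 0; report 16 gives 1 > 0. Violating.
Others report (2, 2, 2): truth gives 0; no alternative beats it.
Others report (2, 2, 5): truth gives 0; no alternative beats it.
(Checking all 125 profiles: 29 have a profitable deviation, 96 do not.)

29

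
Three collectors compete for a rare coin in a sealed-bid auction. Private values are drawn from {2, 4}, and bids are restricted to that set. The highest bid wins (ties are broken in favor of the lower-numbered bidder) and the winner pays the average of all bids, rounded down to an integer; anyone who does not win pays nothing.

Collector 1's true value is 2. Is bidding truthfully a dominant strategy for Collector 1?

Yes

Check each profile of the others' bids and compare truth against every alternative bid.
Others bid (4, 4): truth gives 0, best alternative gives -2.
Others bid (2, 4): truth gives 0, best alternative gives -1.
Others bid (4, 2): truth gives 0, best alternative gives -1.
Others bid (2, 2): truth gives 0, best alternative gives 0.
In every case the truthful bid is at least as good as any alternative, so it is a dominant strategy.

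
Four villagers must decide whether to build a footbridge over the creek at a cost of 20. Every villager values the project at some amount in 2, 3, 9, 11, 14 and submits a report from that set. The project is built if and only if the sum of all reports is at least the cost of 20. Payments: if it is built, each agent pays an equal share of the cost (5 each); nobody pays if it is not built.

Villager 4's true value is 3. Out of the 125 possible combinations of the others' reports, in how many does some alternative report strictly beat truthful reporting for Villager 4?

Others report (3, 3, 11): truth gives -2; report 2 gives 0 > -2. Violating.
Others report (3, 11, 3): truth gives -2; report 2 gives 0 > -2. Violating.
Others report (11, 3, 3): truth gives -2; report 2 gives 0 > -2. Violating.
Others report (2, 2, 2): truth gives 0; no alternative beats it.
Others report (2, 2, 3): truth gives 0; no alternative beats it.
(Checking all 125 profiles: 3 have a profitable deviation, 122 do not.)

3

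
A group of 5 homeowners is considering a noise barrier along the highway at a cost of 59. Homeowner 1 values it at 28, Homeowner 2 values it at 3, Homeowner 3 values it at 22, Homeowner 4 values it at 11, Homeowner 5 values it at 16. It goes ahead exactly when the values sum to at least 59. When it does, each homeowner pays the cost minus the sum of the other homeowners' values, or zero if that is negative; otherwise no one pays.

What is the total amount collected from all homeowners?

Total value 80 ≥ cost 59, so it is built.
Homeowner 1: others sum to 52; max(0, 59 - 52) = 7.
Homeowner 2: others sum to 77; max(0, 59 - 77) = 0.
Homeowner 3: others sum to 58; max(0, 59 - 58) = 1.
Homeowner 4: others sum to 69; max(0, 59 - 69) = 0.
Homeowner 5: others sum to 64; max(0, 59 - 64) = 0.
Total collected = 7 + 0 + 1 + 0 + 0 = 8.

8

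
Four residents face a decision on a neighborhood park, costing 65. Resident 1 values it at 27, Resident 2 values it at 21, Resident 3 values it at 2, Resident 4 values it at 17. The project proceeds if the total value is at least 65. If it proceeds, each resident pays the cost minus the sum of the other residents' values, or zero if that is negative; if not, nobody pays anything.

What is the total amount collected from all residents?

59

Total value 67 ≥ cost 65, so it is built.
Resident 1: others sum to 40; max(0, 65 - 40) = 25.
Resident 2: others sum to 46; max(0, 65 - 46) = 19.
Resident 3: others sum to 65; max(0, 65 - 65) = 0.
Resident 4: others sum to 50; max(0, 65 - 50) = 15.
Total collected = 25 + 19 + 0 + 15 = 59.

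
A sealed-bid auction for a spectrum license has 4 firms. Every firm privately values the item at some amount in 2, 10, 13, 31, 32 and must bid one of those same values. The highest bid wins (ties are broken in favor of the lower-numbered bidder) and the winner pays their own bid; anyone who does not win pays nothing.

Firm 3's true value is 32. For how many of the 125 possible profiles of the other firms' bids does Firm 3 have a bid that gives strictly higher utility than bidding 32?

Others bid (2, 2, 2): truth gives 0; bid 10 gives 22 > 0. Violating.
Others bid (2, 2, 10): truth gives 0; bid 10 gives 22 > 0. Violating.
Others bid (2, 2, 13): truth gives 0; bid 13 gives 19 > 0. Violating.
Others bid (2, 2, 31): truth gives 0; bid 31 gives 1 > 0. Violating.
Others bid (2, 2, 32): truth gives 0; no alternative beats it.
Others bid (2, 10, 32): truth gives 0; no alternative beats it.
(Checking all 125 profiles: 36 have a profitable deviation, 89 do not.)

36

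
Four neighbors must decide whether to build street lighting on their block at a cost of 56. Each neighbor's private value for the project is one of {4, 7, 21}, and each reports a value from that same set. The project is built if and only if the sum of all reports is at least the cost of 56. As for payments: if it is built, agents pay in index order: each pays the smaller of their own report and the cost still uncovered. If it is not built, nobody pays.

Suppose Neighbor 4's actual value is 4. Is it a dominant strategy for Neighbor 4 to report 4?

Yes

Check each profile of the others' reports and compare truth against every alternative report.
Others report (7, 21, 21): truth gives 0, best alternative gives -3.
Others report (21, 7, 21): truth gives 0, best alternative gives -3.
Others report (21, 21, 7): truth gives 0, best alternative gives -3.
Others report (21, 21, 21): truth gives 4, best alternative gives 4.
Others report (4, 4, 4): truth gives 0, best alternative gives 0.
Others report (4, 4, 7): truth gives 0, best alternative gives 0.
(Remaining 21 profiles checked similarly; truth is weakly best in each.)
In every case the truthful report is at least as good as any alternative, so it is a dominant strategy.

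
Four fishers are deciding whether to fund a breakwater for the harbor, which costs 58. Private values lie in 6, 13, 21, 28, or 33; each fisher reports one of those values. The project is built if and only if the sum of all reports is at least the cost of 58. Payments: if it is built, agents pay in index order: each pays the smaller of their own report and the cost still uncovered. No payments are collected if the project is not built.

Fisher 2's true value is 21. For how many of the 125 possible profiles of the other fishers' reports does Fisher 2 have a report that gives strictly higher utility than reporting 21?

Others report (6, 6, 33): truth gives 0; report 13 gives 8 > 0. Violating.
Others report (6, 13, 28): truth gives 0; report 13 gives 8 > 0. Violating.
Others report (6, 13, 33): truth gives 0; report 6 gives 15 > 0. Violating.
Others report (6, 21, 21): truth gives 0; report 13 gives 8 > 0. Violating.
Others report (6, 6, 6): truth gives 0; no alternative beats it.
Others report (6, 6, 13): truth gives 0; no alternative beats it.
(Checking all 125 profiles: 105 have a profitable deviation, 20 do not.)

105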